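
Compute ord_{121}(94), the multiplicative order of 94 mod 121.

ord(94) | φ(121) = φ(11^2) = 11·(11−1) = 110 = 2 · 5 · 11.
Divisors of 110: 1, 2, 5, 10, 11, 22, 55, 110.
Test each divisor d:
94^1 ≡ 94
94^2 ≡ 3
94^5 ≡ 120
94^10 ≡ 1
The smallest such exponent is 10, so the order of 94 is 10.

10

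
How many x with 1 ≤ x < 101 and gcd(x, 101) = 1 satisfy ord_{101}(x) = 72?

φ(101) = 101 − 1 = 100 = 2^2 · 5^2.
(Z/101Z)^× is cyclic (|G| = 100); a cyclic group of order m has exactly φ(d) elements of each order d | m, and none otherwise.
Here 100 is not a multiple of 72, so there are no elements of order 72.

0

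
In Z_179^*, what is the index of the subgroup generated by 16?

2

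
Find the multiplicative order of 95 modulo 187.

The order of 95 must divide φ(187) = φ(11·17) = (11−1)·(17−1) = 10·16 = 160 = 2^5 · 5.
Divisors of 160: 1, 2, 4, 5, 8, 10, 16, 20, 32, 40, 80, 160.
Compute 95^d (mod 187) for the divisors d until we hit 1:
95^1 ≡ 95 (mod 187)
95^2 ≡ 49 (mod 187)
95^4 ≡ 157 (mod 187)
95^5 ≡ 142 (mod 187)
95^8 ≡ 152 (mod 187)
95^10 ≡ 155 (mod 187)
95^16 ≡ 103 (mod 187)
95^20 ≡ 89 (mod 187)
95^32 ≡ 137 (mod 187)
95^40 ≡ 67 (mod 187)
95^80 ≡ 1 (mod 187) ✓
Therefore the multiplicative order of 95 modulo 187 is 80.

80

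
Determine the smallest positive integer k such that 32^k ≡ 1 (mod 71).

7

The order of 32 must divide φ(71) = 71 − 1 = 70 = 2 · 5 · 7.
Divisors of 70: 1, 2, 5, 7, 10, 14, 35, 70.
Evaluate successive powers at the divisors of 70:
32^1 ≡ 32 (mod 71)
32^2 ≡ 30 (mod 71)
32^5 ≡ 45 (mod 71)
32^7 ≡ 1 (mod 71) ✓
Therefore the multiplicative order of 32 modulo 71 is 7.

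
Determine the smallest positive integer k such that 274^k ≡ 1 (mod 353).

352

The order of 274 must divide φ(353) = 353 − 1 = 352 = 2^5 · 11.
Divisors of 352: 1, 2, 4, 8, 11, 16, 22, 32, 44, 88, 176, 352.
Check 274^d mod 353 for each divisor in increasing order:
274^1 ≡ 274
274^2 ≡ 240
274^4 ≡ 61
274^8 ≡ 191
274^11 ≡ 67
274^16 ≡ 122
274^22 ≡ 253
274^32 ≡ 58
274^44 ≡ 116
274^88 ≡ 42
274^176 ≡ 352
274^352 ≡ 1
The smallest such exponent is 352, so the order of 274 is 352.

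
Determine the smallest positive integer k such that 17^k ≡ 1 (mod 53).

26

ord(17) | φ(53) = 53 − 1 = 52 = 2^2 · 13.
Divisors of 52: 1, 2, 4, 13, 26, 52.
Evaluate successive powers at the divisors of 52:
17^1 ≡ 17 (mod 53)
17^2 ≡ 24 (mod 53)
17^4 ≡ 46 (mod 53)
17^13 ≡ 52 (mod 53)
17^26 ≡ 1 (mod 53) ✓
So ord_53(17) = 26.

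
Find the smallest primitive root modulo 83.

φ(83) = 83 − 1 = 82 = 2 · 41.
Test candidates g = 2, 3, … against the prime factors q ∈ {2, 41} of φ(83): g is a generator iff g^(82/q) ≢ 1 for every such q.
g = 2: 2^41 ≡ 82; 2^2 ≡ 4 — none is 1, so 2 is a primitive root.
So 2 is the smallest generator of (Z/83Z)^×.

2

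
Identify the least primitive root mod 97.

5

φ(97) = 97 − 1 = 96 = 2^5 · 3.
Test candidates g = 2, 3, … against the prime factors q ∈ {2, 3} of φ(97): g is a generator iff g^(96/q) ≢ 1 for every such q.
g = 2: 2^48 ≡ 1 — hits 1, so not a primitive root.
g = 3: 3^48 ≡ 1 — hits 1, so not a primitive root.
g = 4: 4^48 ≡ 1 — hits 1, so not a primitive root.
g = 5: 5^48 ≡ 96; 5^32 ≡ 35 — none is 1, so 5 is a primitive root.
So 5 is the smallest generator of (Z/97Z)^×.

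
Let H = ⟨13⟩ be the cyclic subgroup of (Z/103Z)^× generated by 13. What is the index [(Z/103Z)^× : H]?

6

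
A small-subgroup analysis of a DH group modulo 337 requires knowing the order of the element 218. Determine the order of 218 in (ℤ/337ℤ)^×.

The order of 218 must divide φ(337) = 337 − 1 = 336 = 2^4 · 3 · 7.
Divisors of 336: 1, 2, 3, 4, 6, 7, 8, 12, 14, 16, 21, 24, 28, 42, 48, 56, 84, 112, 168, 336.
Test each divisor d:
218^1 ≡ 218 (mod 337)
218^2 ≡ 7 (mod 337)
218^3 ≡ 178 (mod 337)
218^4 ≡ 49 (mod 337)
218^6 ≡ 6 (mod 337)
218^7 ≡ 297 (mod 337)
218^8 ≡ 42 (mod 337)
218^12 ≡ 36 (mod 337)
218^14 ≡ 252 (mod 337)
218^16 ≡ 79 (mod 337)
218^21 ≡ 30 (mod 337)
218^24 ≡ 285 (mod 337)
218^28 ≡ 148 (mod 337)
218^42 ≡ 226 (mod 337)
218^48 ≡ 8 (mod 337)
218^56 ≡ 336 (mod 337)
218^84 ≡ 189 (mod 337)
218^112 ≡ 1 (mod 337) ✓
The smallest such exponent is 112, so the order of 218 is 112.

112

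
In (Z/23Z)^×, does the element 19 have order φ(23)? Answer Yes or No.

φ(23) = 23 − 1 = 22 = 2 · 11.
It suffices to check that the order of 19 is not a proper divisor of 22: compute 19^(22/q) for q ∈ {2, 11}.
19^11 ≡ 22 (mod 23)  [q = 2: ≢ 1 ✓]
19^2 ≡ 16 (mod 23)  [q = 11: ≢ 1 ✓]
Every test exponent gives a nontrivial residue, hence 19 generates the full group.

Yes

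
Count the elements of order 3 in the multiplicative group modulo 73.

2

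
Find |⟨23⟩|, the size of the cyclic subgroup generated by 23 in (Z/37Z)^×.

By Lagrange's theorem, ord_37(23) divides φ(37) = 37 − 1 = 36 = 2^2 · 3^2.
Divisors of 36: 1, 2, 3, 4, 6, 9, 12, 18, 36.
Compute 23^d (mod 37) for the divisors d until we hit 1:
23^1 ≡ 23 (mod 37)
23^2 ≡ 11 (mod 37)
23^3 ≡ 31 (mod 37)
23^4 ≡ 10 (mod 37)
23^6 ≡ 36 (mod 37)
23^9 ≡ 6 (mod 37)
23^12 ≡ 1 (mod 37) ✓
So ord_37(23) = 12.

12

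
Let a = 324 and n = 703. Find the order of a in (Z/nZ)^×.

18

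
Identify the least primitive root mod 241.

7

φ(241) = 241 − 1 = 240 = 2^4 · 3 · 5.
g is a primitive root iff g^(240/q) ≢ 1 (mod 241) for each prime q ∈ {2, 3, 5}.
g = 2: 2^120 ≡ 1 — hits 1, so not a primitive root.
g = 3: 3^120 ≡ 1 — hits 1, so not a primitive root.
g = 4: 4^120 ≡ 1 — hits 1, so not a primitive root.
g = 5: 5^120 ≡ 1 — hits 1, so not a primitive root.
g = 6: 6^120 ≡ 1 — hits 1, so not a primitive root.
g = 7: 7^120 ≡ 240; 7^80 ≡ 15; 7^48 ≡ 91 — none is 1, so 7 is a primitive root.
Hence the least primitive root of 241 is 7.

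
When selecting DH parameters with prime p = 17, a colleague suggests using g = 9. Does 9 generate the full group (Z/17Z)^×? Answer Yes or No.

φ(17) = 17 − 1 = 16 = 2^4.
9 is a primitive root mod 17 iff 9^(φ(17)/q) ≢ 1 for every prime q | φ(17), i.e. q ∈ {2}.
9^8 ≡ 1 (mod 17)  [q = 2: ≡ 1 ✗]
Since 9^8 ≡ 1, the order of 9 divides 8 < 16, so 9 is not a primitive root.

No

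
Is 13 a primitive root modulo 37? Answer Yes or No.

Yes

φ(37) = 37 − 1 = 36 = 2^2 · 3^2.
An element g generates (Z/37Z)^× iff g^(36/q) ≢ 1 (mod 37) for each prime q ∈ {2, 3}.
13^18 ≡ 36 (mod 37)  [q = 2: ≢ 1 ✓]
13^12 ≡ 10 (mod 37)  [q = 3: ≢ 1 ✓]
All checks pass, so 13 has order 36 and is a primitive root modulo 37.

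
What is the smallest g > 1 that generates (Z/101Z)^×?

2

φ(101) = 101 − 1 = 100 = 2^2 · 5^2.
g is a primitive root iff g^(100/q) ≢ 1 (mod 101) for each prime q ∈ {2, 5}.
g = 2: 2^50 ≡ 100; 2^20 ≡ 95 — none is 1, so 2 is a primitive root.
The smallest primitive root modulo 101 is 2.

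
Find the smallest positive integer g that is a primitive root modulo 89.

φ(89) = 89 − 1 = 88 = 2^3 · 11.
g is a primitive root iff g^(88/q) ≢ 1 (mod 89) for each prime q ∈ {2, 11}.
g = 2: 2^44 ≡ 1 — hits 1, so not a primitive root.
g = 3: 3^44 ≡ 88; 3^8 ≡ 64 — none is 1, so 3 is a primitive root.
So 3 is the smallest generator of (Z/89Z)^×.

3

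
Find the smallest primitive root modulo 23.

5

φ(23) = 23 − 1 = 22 = 2 · 11.
Test candidates g = 2, 3, … against the prime factors q ∈ {2, 11} of φ(23): g is a generator iff g^(22/q) ≢ 1 for every such q.
g = 2: 2^11 ≡ 1 — hits 1, so not a primitive root.
g = 3: 3^11 ≡ 1 — hits 1, so not a primitive root.
g = 4: 4^11 ≡ 1 — hits 1, so not a primitive root.
g = 5: 5^11 ≡ 22; 5^2 ≡ 2 — none is 1, so 5 is a primitive root.
The smallest primitive root modulo 23 is 5.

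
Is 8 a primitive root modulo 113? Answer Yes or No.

No

φ(113) = 113 − 1 = 112 = 2^4 · 7.
It suffices to check that the order of 8 is not a proper divisor of 112: compute 8^(112/q) for q ∈ {2, 7}.
8^56 ≡ 1 (mod 113)  [q = 2: ≡ 1 ✗]
8^16 ≡ 49 (mod 113)  [q = 7: ≢ 1 ✓]
8^56 ≡ 1 shows ord(8) | 56, strictly less than φ(113); not a primitive root.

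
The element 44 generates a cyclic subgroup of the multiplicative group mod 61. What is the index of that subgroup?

Since 44 ∈ (Z/61Z)^×, its order divides φ(61) = 61 − 1 = 60 = 2^2 · 3 · 5.
Divisors of 60: 1, 2, 3, 4, 5, 6, 10, 12, 15, 20, 30, 60.
Compute 44^d (mod 61) for the divisors d until we hit 1:
44^1 ≡ 44
44^2 ≡ 45
44^3 ≡ 28
44^4 ≡ 12
44^5 ≡ 40
44^6 ≡ 52
44^10 ≡ 14
44^12 ≡ 20
44^15 ≡ 11
44^20 ≡ 13
44^30 ≡ 60
44^60 ≡ 1
So ord_61(44) = 60, hence |⟨44⟩| = 60.
The index is φ(61) / ord(44) = 60 / 60 = 1.

1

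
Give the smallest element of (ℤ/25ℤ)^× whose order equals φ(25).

2

φ(25) = φ(5^2) = 5·(5−1) = 20 = 2^2 · 5.
Test candidates g = 2, 3, … against the prime factors q ∈ {2, 5} of φ(25): g is a generator iff g^(20/q) ≢ 1 for every such q.
g = 2: 2^10 ≡ 24; 2^4 ≡ 16 — none is 1, so 2 is a primitive root.
Hence the least primitive root of 25 is 2.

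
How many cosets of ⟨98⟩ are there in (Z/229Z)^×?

1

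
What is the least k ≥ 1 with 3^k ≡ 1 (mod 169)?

ord(3) | φ(169) = φ(13^2) = 13·(13−1) = 156 = 2^2 · 3 · 13.
Divisors of 156: 1, 2, 3, 4, 6, 12, 13, 26, 39, 52, 78, 156.
Test each divisor d:
3^1 ≡ 3 (mod 169)
3^2 ≡ 9 (mod 169)
3^3 ≡ 27 (mod 169)
3^4 ≡ 81 (mod 169)
3^6 ≡ 53 (mod 169)
3^12 ≡ 105 (mod 169)
3^13 ≡ 146 (mod 169)
3^26 ≡ 22 (mod 169)
3^39 ≡ 1 (mod 169) ✓
The smallest such exponent is 39, so the order of 3 is 39.

39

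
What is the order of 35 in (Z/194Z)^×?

3

By Lagrange's theorem, ord_194(35) divides φ(194) = φ(2)·φ(97) = 1·96 = 96 = 2^5 · 3.
Divisors of 96: 1, 2, 3, 4, 6, 8, 12, 16, 24, 32, 48, 96.
Compute 35^d (mod 194) for the divisors d until we hit 1:
35^1 ≡ 35
35^2 ≡ 61
35^3 ≡ 1
The smallest such exponent is 3, so the order of 35 is 3.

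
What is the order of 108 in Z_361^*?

342

Since 108 ∈ (Z/361Z)^×, its order divides φ(361) = φ(19^2) = 19·(19−1) = 342 = 2 · 3^2 · 19.
Divisors of 342: 1, 2, 3, 6, 9, 18, 19, 38, 57, 114, 171, 342.
Compute 108^d (mod 361) for the divisors d until we hit 1:
108^1 ≡ 108 (mod 361)
108^2 ≡ 112 (mod 361)
108^3 ≡ 183 (mod 361)
108^6 ≡ 277 (mod 361)
108^9 ≡ 151 (mod 361)
108^18 ≡ 58 (mod 361)
108^19 ≡ 127 (mod 361)
108^38 ≡ 245 (mod 361)
108^57 ≡ 69 (mod 361)
108^114 ≡ 68 (mod 361)
108^171 ≡ 360 (mod 361)
108^342 ≡ 1 (mod 361) ✓
So ord_361(108) = 342.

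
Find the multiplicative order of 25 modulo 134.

11

The order of 25 must divide φ(134) = φ(2)·φ(67) = 1·66 = 66 = 2 · 3 · 11.
Divisors of 66: 1, 2, 3, 6, 11, 22, 33, 66.
Evaluate successive powers at the divisors of 66:
25^1 ≡ 25 (mod 134)
25^2 ≡ 89 (mod 134)
25^3 ≡ 81 (mod 134)
25^6 ≡ 129 (mod 134)
25^11 ≡ 1 (mod 134) ✓
The smallest such exponent is 11, so the order of 25 is 11.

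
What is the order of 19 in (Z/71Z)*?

35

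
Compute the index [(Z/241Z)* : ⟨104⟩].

1

Since 104 ∈ (Z/241Z)^×, its order divides φ(241) = 241 − 1 = 240 = 2^4 · 3 · 5.
Divisors of 240: 1, 2, 3, 4, 5, 6, 8, 10, 12, 15, 16, 20, 24, 30, 40, 48, 60, 80, 120, 240.
Check 104^d mod 241 for each divisor in increasing order:
104^1 ≡ 104 (mod 241)
104^2 ≡ 212 (mod 241)
104^3 ≡ 117 (mod 241)
104^4 ≡ 118 (mod 241)
104^5 ≡ 222 (mod 241)
104^6 ≡ 193 (mod 241)
104^8 ≡ 187 (mod 241)
104^10 ≡ 120 (mod 241)
104^12 ≡ 135 (mod 241)
104^15 ≡ 130 (mod 241)
104^16 ≡ 24 (mod 241)
104^20 ≡ 181 (mod 241)
104^24 ≡ 150 (mod 241)
104^30 ≡ 30 (mod 241)
104^40 ≡ 226 (mod 241)
104^48 ≡ 87 (mod 241)
104^60 ≡ 177 (mod 241)
104^80 ≡ 225 (mod 241)
104^120 ≡ 240 (mod 241)
104^240 ≡ 1 (mod 241) ✓
So ord_241(104) = 240, hence |⟨104⟩| = 240.
Index = |(Z/241Z)^×| / |⟨104⟩| = 240 / 240 = 1.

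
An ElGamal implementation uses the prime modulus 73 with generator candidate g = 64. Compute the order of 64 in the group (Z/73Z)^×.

ord(64) | φ(73) = 73 − 1 = 72 = 2^3 · 3^2.
Divisors of 72: 1, 2, 3, 4, 6, 8, 9, 12, 18, 24, 36, 72.
Evaluate successive powers at the divisors of 72:
64^1 ≡ 64 (mod 73)
64^2 ≡ 8 (mod 73)
64^3 ≡ 1 (mod 73) ✓
So ord_73(64) = 3.

3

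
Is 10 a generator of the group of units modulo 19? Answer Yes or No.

Yes

φ(19) = 19 − 1 = 18 = 2 · 3^2.
It suffices to check that the order of 10 is not a proper divisor of 18: compute 10^(18/q) for q ∈ {2, 3}.
10^9 ≡ 18 (mod 19)  [q = 2: ≢ 1 ✓]
10^6 ≡ 11 (mod 19)  [q = 3: ≢ 1 ✓]
Every test exponent gives a nontrivial residue, hence 10 generates the full group.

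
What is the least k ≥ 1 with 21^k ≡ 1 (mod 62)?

30

The order of 21 must divide φ(62) = φ(2)·φ(31) = 1·30 = 30 = 2 · 3 · 5.
Divisors of 30: 1, 2, 3, 5, 6, 10, 15, 30.
Compute 21^d (mod 62) for the divisors d until we hit 1:
21^1 ≡ 21 (mod 62)
21^2 ≡ 7 (mod 62)
21^3 ≡ 23 (mod 62)
21^5 ≡ 37 (mod 62)
21^6 ≡ 33 (mod 62)
21^10 ≡ 5 (mod 62)
21^15 ≡ 61 (mod 62)
21^30 ≡ 1 (mod 62) ✓
The smallest such exponent is 30, so the order of 21 is 30.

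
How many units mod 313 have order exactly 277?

0

φ(313) = 313 − 1 = 312 = 2^3 · 3 · 13.
Since (Z/313Z)^× is cyclic of order 312, the number of elements of order d is φ(d) when d | 312 and 0 otherwise.
277 does not divide 312, so no element of (Z/313Z)^× has order 277.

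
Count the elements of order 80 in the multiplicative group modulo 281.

φ(281) = 281 − 1 = 280 = 2^3 · 5 · 7.
Since (Z/281Z)^× is cyclic of order 280, the number of elements of order d is φ(d) when d | 280 and 0 otherwise.
Here 280 is not a multiple of 80, so there are no elements of order 80.

0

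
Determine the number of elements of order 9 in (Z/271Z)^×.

6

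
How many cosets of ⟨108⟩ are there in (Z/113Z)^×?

1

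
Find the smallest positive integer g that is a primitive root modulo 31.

φ(31) = 31 − 1 = 30 = 2 · 3 · 5.
g is a primitive root iff g^(30/q) ≢ 1 (mod 31) for each prime q ∈ {2, 3, 5}.
g = 2: 2^15 ≡ 1 — hits 1, so not a primitive root.
g = 3: 3^15 ≡ 30; 3^10 ≡ 25; 3^6 ≡ 16 — none is 1, so 3 is a primitive root.
So 3 is the smallest generator of (Z/31Z)^×.

3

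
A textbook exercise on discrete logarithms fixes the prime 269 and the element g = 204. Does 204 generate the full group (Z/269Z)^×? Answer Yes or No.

No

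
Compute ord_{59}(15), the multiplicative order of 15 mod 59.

29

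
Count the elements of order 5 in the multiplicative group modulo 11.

4

φ(11) = 11 − 1 = 10 = 2 · 5.
(Z/11Z)^× is cyclic (|G| = 10); a cyclic group of order m has exactly φ(d) elements of each order d | m, and none otherwise.
5 | 10, and φ(5) = 5 − 1 = 4.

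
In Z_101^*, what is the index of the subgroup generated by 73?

1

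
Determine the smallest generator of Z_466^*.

φ(466) = φ(2)·φ(233) = 1·232 = 232 = 2^3 · 29.
g is a primitive root iff g^(232/q) ≢ 1 (mod 466) for each prime q ∈ {2, 29}.
g = 2: gcd(2, 466) = 2 > 1, not a unit — skip.
g = 3: 3^116 ≡ 465; 3^8 ≡ 37 — none is 1, so 3 is a primitive root.
Hence the least primitive root of 466 is 3.

3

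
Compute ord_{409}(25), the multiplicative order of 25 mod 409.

17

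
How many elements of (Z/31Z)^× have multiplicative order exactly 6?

φ(31) = 31 − 1 = 30 = 2 · 3 · 5.
In a cyclic group of order 30, there are φ(d) elements of order d for each divisor d of 30, and zero for non-divisors.
6 = 2 · 3 divides 30, and φ(6) = 2.

2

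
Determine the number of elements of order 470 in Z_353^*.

φ(353) = 353 − 1 = 352 = 2^5 · 11.
In a cyclic group of order 352, there are φ(d) elements of order d for each divisor d of 352, and zero for non-divisors.
Here 352 is not a multiple of 470, so there are no elements of order 470.

0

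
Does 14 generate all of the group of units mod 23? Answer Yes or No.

φ(23) = 23 − 1 = 22 = 2 · 11.
14 is a primitive root mod 23 iff 14^(φ(23)/q) ≢ 1 for every prime q | φ(23), i.e. q ∈ {2, 11}.
14^11 ≡ 22 (mod 23)  [q = 2: ≢ 1 ✓]
14^2 ≡ 12 (mod 23)  [q = 11: ≢ 1 ✓]
Every test exponent gives a nontrivial residue, hence 14 generates the full group.

Yes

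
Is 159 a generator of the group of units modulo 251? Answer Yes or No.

Yes

φ(251) = 251 − 1 = 250 = 2 · 5^3.
It suffices to check that the order of 159 is not a proper divisor of 250: compute 159^(250/q) for q ∈ {2, 5}.
159^125 ≡ 250 (mod 251)  [q = 2: ≢ 1 ✓]
159^50 ≡ 149 (mod 251)  [q = 5: ≢ 1 ✓]
Every test exponent gives a nontrivial residue, hence 159 generates the full group.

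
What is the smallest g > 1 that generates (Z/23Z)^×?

5

φ(23) = 23 − 1 = 22 = 2 · 11.
Test candidates g = 2, 3, … against the prime factors q ∈ {2, 11} of φ(23): g is a generator iff g^(22/q) ≢ 1 for every such q.
g = 2: 2^11 ≡ 1 — hits 1, so not a primitive root.
g = 3: 3^11 ≡ 1 — hits 1, so not a primitive root.
g = 4: 4^11 ≡ 1 — hits 1, so not a primitive root.
g = 5: 5^11 ≡ 22; 5^2 ≡ 2 — none is 1, so 5 is a primitive root.
The smallest primitive root modulo 23 is 5.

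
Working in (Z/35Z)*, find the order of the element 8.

4

ord(8) | φ(35) = φ(5·7) = (5−1)·(7−1) = 4·6 = 24 = 2^3 · 3.
Divisors of 24: 1, 2, 3, 4, 6, 8, 12, 24.
Test each divisor d:
8^1 ≡ 8 (mod 35)
8^2 ≡ 29 (mod 35)
8^3 ≡ 22 (mod 35)
8^4 ≡ 1 (mod 35) ✓
Therefore the multiplicative order of 8 modulo 35 is 4.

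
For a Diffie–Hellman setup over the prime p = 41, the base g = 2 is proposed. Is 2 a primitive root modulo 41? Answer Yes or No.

φ(41) = 41 − 1 = 40 = 2^3 · 5.
Test 2^(40/q) mod 41 for each prime factor q of 40:
2^20 ≡ 1 (mod 41)  [q = 2: ≡ 1 ✗]
2^8 ≡ 10 (mod 41)  [q = 5: ≢ 1 ✓]
The check at q = 2 fails, so 2 generates a proper subgroup.

No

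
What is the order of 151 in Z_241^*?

60

By Lagrange's theorem, ord_241(151) divides φ(241) = 241 − 1 = 240 = 2^4 · 3 · 5.
Divisors of 240: 1, 2, 3, 4, 5, 6, 8, 10, 12, 15, 16, 20, 24, 30, 40, 48, 60, 80, 120, 240.
Compute 151^d (mod 241) for the divisors d until we hit 1:
151^1 ≡ 151
151^2 ≡ 147
151^3 ≡ 25
151^4 ≡ 160
151^5 ≡ 60
151^6 ≡ 143
151^8 ≡ 54
151^10 ≡ 226
151^12 ≡ 205
151^15 ≡ 64
151^16 ≡ 24
151^20 ≡ 225
151^24 ≡ 91
151^30 ≡ 240
151^40 ≡ 15
151^48 ≡ 87
151^60 ≡ 1
So ord_241(151) = 60.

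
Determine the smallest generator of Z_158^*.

3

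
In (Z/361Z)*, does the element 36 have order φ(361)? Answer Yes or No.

No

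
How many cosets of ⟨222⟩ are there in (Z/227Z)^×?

Since 222 ∈ (Z/227Z)^×, its order divides φ(227) = 227 − 1 = 226 = 2 · 113.
Divisors of 226: 1, 2, 113, 226.
Test each divisor d:
222^1 ≡ 222
222^2 ≡ 25
222^113 ≡ 1
Thus |⟨222⟩| = ord(222) = 113.
Index = |(Z/227Z)^×| / |⟨222⟩| = 226 / 113 = 2.

2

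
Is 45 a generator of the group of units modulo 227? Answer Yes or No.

Yes

φ(227) = 227 − 1 = 226 = 2 · 113.
Test 45^(226/q) mod 227 for each prime factor q of 226:
45^113 ≡ 226 (mod 227)  [q = 2: ≢ 1 ✓]
45^2 ≡ 209 (mod 227)  [q = 113: ≢ 1 ✓]
None equal 1, so ord_227(45) = 226: 45 is a primitive root.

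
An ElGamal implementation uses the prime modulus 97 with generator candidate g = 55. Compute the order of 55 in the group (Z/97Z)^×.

32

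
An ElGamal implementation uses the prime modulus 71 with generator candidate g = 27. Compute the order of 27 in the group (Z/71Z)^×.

35

The order of 27 must divide φ(71) = 71 − 1 = 70 = 2 · 5 · 7.
Divisors of 70: 1, 2, 5, 7, 10, 14, 35, 70.
Evaluate successive powers at the divisors of 70:
27^1 ≡ 27 (mod 71)
27^2 ≡ 19 (mod 71)
27^5 ≡ 20 (mod 71)
27^7 ≡ 25 (mod 71)
27^10 ≡ 45 (mod 71)
27^14 ≡ 57 (mod 71)
27^35 ≡ 1 (mod 71) ✓
The smallest such exponent is 35, so the order of 27 is 35.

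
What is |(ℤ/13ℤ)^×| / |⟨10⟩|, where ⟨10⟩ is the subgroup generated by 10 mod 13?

The order of 10 must divide φ(13) = 13 − 1 = 12 = 2^2 · 3.
Divisors of 12: 1, 2, 3, 4, 6, 12.
Evaluate successive powers at the divisors of 12:
10^1 ≡ 10 (mod 13)
10^2 ≡ 9 (mod 13)
10^3 ≡ 12 (mod 13)
10^4 ≡ 3 (mod 13)
10^6 ≡ 1 (mod 13) ✓
The order of 10 is 6, so the subgroup it generates has 6 elements.
[(Z/13Z)^× : ⟨10⟩] = 12/6 = 2.

2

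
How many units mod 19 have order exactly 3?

φ(19) = 19 − 1 = 18 = 2 · 3^2.
In a cyclic group of order 18, there are φ(d) elements of order d for each divisor d of 18, and zero for non-divisors.
3 | 18, and φ(3) = 3 − 1 = 2.

2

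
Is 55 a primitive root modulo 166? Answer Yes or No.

φ(166) = φ(2)·φ(83) = 1·82 = 82 = 2 · 41.
An element g generates (Z/166Z)^× iff g^(82/q) ≢ 1 (mod 166) for each prime q ∈ {2, 41}.
55^41 ≡ 165 (mod 166)  [q = 2: ≢ 1 ✓]
55^2 ≡ 37 (mod 166)  [q = 41: ≢ 1 ✓]
All checks pass, so 55 has order 82 and is a primitive root modulo 166.

Yes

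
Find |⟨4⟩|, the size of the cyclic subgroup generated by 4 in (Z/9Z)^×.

3

The order of 4 must divide φ(9) = φ(3^2) = 3·(3−1) = 6 = 2 · 3.
Divisors of 6: 1, 2, 3, 6.
Check 4^d mod 9 for each divisor in increasing order:
4^1 ≡ 4
4^2 ≡ 7
4^3 ≡ 1
So ord_9(4) = 3.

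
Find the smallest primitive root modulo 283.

φ(283) = 283 − 1 = 282 = 2 · 3 · 47.
g is a primitive root iff g^(282/q) ≢ 1 (mod 283) for each prime q ∈ {2, 3, 47}.
g = 2: 2^141 ≡ 282; 2^94 ≡ 1 — hits 1, so not a primitive root.
g = 3: 3^141 ≡ 282; 3^94 ≡ 238; 3^6 ≡ 163 — none is 1, so 3 is a primitive root.
The smallest primitive root modulo 283 is 3.

3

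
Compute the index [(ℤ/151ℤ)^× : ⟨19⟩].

30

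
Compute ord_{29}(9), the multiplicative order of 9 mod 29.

The order of 9 must divide φ(29) = 29 − 1 = 28 = 2^2 · 7.
Divisors of 28: 1, 2, 4, 7, 14, 28.
Evaluate successive powers at the divisors of 28:
9^1 ≡ 9 (mod 29)
9^2 ≡ 23 (mod 29)
9^4 ≡ 7 (mod 29)
9^7 ≡ 28 (mod 29)
9^14 ≡ 1 (mod 29) ✓
The smallest such exponent is 14, so the order of 9 is 14.

14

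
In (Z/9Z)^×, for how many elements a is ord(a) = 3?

2

φ(9) = φ(3^2) = 3·(3−1) = 6 = 2 · 3.
In a cyclic group of order 6, there are φ(d) elements of order d for each divisor d of 6, and zero for non-divisors.
3 | 6, and φ(3) = 3 − 1 = 2.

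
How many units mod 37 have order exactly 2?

1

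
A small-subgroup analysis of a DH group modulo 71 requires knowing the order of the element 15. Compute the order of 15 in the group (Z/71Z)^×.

ord(15) | φ(71) = 71 − 1 = 70 = 2 · 5 · 7.
Divisors of 70: 1, 2, 5, 7, 10, 14, 35, 70.
Test each divisor d:
15^1 ≡ 15 (mod 71)
15^2 ≡ 12 (mod 71)
15^5 ≡ 30 (mod 71)
15^7 ≡ 5 (mod 71)
15^10 ≡ 48 (mod 71)
15^14 ≡ 25 (mod 71)
15^35 ≡ 1 (mod 71) ✓
Hence ord(15) = 35.

35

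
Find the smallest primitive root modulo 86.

3

φ(86) = φ(2)·φ(43) = 1·42 = 42 = 2 · 3 · 7.
g is a primitive root iff g^(42/q) ≢ 1 (mod 86) for each prime q ∈ {2, 3, 7}.
g = 2: gcd(2, 86) = 2 > 1, not a unit — skip.
g = 3: 3^21 ≡ 85; 3^14 ≡ 79; 3^6 ≡ 41 — none is 1, so 3 is a primitive root.
Hence the least primitive root of 86 is 3.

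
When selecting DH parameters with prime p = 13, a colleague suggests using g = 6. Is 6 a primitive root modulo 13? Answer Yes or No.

Yes

φ(13) = 13 − 1 = 12 = 2^2 · 3.
6 is a primitive root mod 13 iff 6^(φ(13)/q) ≢ 1 for every prime q | φ(13), i.e. q ∈ {2, 3}.
6^6 ≡ 12 (mod 13)  [q = 2: ≢ 1 ✓]
6^4 ≡ 9 (mod 13)  [q = 3: ≢ 1 ✓]
All checks pass, so 6 has order 12 and is a primitive root modulo 13.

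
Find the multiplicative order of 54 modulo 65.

12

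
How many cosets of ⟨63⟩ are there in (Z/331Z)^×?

1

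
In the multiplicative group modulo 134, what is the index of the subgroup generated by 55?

2

ord(55) | φ(134) = φ(2)·φ(67) = 1·66 = 66 = 2 · 3 · 11.
Divisors of 66: 1, 2, 3, 6, 11, 22, 33, 66.
Test each divisor d:
55^1 ≡ 55 (mod 134)
55^2 ≡ 77 (mod 134)
55^3 ≡ 81 (mod 134)
55^6 ≡ 129 (mod 134)
55^11 ≡ 37 (mod 134)
55^22 ≡ 29 (mod 134)
55^33 ≡ 1 (mod 134) ✓
So ord_134(55) = 33, hence |⟨55⟩| = 33.
The index is φ(134) / ord(55) = 66 / 33 = 2.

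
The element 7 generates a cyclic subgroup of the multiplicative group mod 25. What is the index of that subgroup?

5

ord(7) | φ(25) = φ(5^2) = 5·(5−1) = 20 = 2^2 · 5.
Divisors of 20: 1, 2, 4, 5, 10, 20.
Evaluate successive powers at the divisors of 20:
7^1 ≡ 7
7^2 ≡ 24
7^4 ≡ 1
So ord_25(7) = 4, hence |⟨7⟩| = 4.
The index is φ(25) / ord(7) = 20 / 4 = 5.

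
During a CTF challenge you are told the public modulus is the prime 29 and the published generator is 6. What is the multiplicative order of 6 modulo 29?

14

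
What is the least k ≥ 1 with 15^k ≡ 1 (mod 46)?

ord(15) | φ(46) = φ(2)·φ(23) = 1·22 = 22 = 2 · 11.
Divisors of 22: 1, 2, 11, 22.
Check 15^d mod 46 for each divisor in increasing order:
15^1 ≡ 15 (mod 46)
15^2 ≡ 41 (mod 46)
15^11 ≡ 45 (mod 46)
15^22 ≡ 1 (mod 46) ✓
Therefore the multiplicative order of 15 modulo 46 is 22.

22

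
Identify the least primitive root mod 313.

10

φ(313) = 313 − 1 = 312 = 2^3 · 3 · 13.
Test candidates g = 2, 3, … against the prime factors q ∈ {2, 3, 13} of φ(313): g is a generator iff g^(312/q) ≢ 1 for every such q.
g = 2: 2^156 ≡ 1 — hits 1, so not a primitive root.
g = 3: 3^156 ≡ 1 — hits 1, so not a primitive root.
g = 4: 4^156 ≡ 1 — hits 1, so not a primitive root.
g = 5: 5^156 ≡ 312; 5^104 ≡ 1 — hits 1, so not a primitive root.
g = 6: 6^156 ≡ 1 — hits 1, so not a primitive root.
g = 7: 7^156 ≡ 312; 7^104 ≡ 1 — hits 1, so not a primitive root.
g = 8: 8^156 ≡ 1 — hits 1, so not a primitive root.
g = 9: 9^156 ≡ 1 — hits 1, so not a primitive root.
g = 10: 10^156 ≡ 312; 10^104 ≡ 214; 10^24 ≡ 103 — none is 1, so 10 is a primitive root.
Hence the least primitive root of 313 is 10.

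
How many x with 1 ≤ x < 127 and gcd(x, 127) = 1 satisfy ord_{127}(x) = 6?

2

φ(127) = 127 − 1 = 126 = 2 · 3^2 · 7.
(Z/127Z)^× is cyclic (|G| = 126); a cyclic group of order m has exactly φ(d) elements of each order d | m, and none otherwise.
6 = 2 · 3 divides 126, and φ(6) = 2.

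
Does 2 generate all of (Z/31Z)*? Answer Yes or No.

φ(31) = 31 − 1 = 30 = 2 · 3 · 5.
It suffices to check that the order of 2 is not a proper divisor of 30: compute 2^(30/q) for q ∈ {2, 3, 5}.
2^15 ≡ 1 (mod 31)  [q = 2: ≡ 1 ✗]
2^10 ≡ 1 (mod 31)  [q = 3: ≡ 1 ✗]
2^6 ≡ 2 (mod 31)  [q = 5: ≢ 1 ✓]
2^15 ≡ 1 shows ord(2) | 15, strictly less than φ(31); not a primitive root.

No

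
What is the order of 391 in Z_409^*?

204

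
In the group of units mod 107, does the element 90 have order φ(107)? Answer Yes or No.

No

φ(107) = 107 − 1 = 106 = 2 · 53.
An element g generates (Z/107Z)^× iff g^(106/q) ≢ 1 (mod 107) for each prime q ∈ {2, 53}.
90^53 ≡ 1 (mod 107)  [q = 2: ≡ 1 ✗]
90^2 ≡ 75 (mod 107)  [q = 53: ≢ 1 ✓]
Since 90^53 ≡ 1, the order of 90 divides 53 < 106, so 90 is not a primitive root.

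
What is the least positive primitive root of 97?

5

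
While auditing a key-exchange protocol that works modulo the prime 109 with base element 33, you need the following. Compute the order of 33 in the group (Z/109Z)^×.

4

Since 33 ∈ (Z/109Z)^×, its order divides φ(109) = 109 − 1 = 108 = 2^2 · 3^3.
Divisors of 108: 1, 2, 3, 4, 6, 9, 12, 18, 27, 36, 54, 108.
Test each divisor d:
33^1 ≡ 33
33^2 ≡ 108
33^3 ≡ 76
33^4 ≡ 1
The smallest such exponent is 4, so the order of 33 is 4.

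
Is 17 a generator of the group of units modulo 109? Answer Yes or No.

No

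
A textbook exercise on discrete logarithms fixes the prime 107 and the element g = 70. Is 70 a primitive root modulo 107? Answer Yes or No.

Yes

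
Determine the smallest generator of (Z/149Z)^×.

φ(149) = 149 − 1 = 148 = 2^2 · 37.
Test candidates g = 2, 3, … against the prime factors q ∈ {2, 37} of φ(149): g is a generator iff g^(148/q) ≢ 1 for every such q.
g = 2: 2^74 ≡ 148; 2^4 ≡ 16 — none is 1, so 2 is a primitive root.
So 2 is the smallest generator of (Z/149Z)^×.

2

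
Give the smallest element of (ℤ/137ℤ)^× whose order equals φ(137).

φ(137) = 137 − 1 = 136 = 2^3 · 17.
g is a primitive root iff g^(136/q) ≢ 1 (mod 137) for each prime q ∈ {2, 17}.
g = 2: 2^68 ≡ 1 — hits 1, so not a primitive root.
g = 3: 3^68 ≡ 136; 3^8 ≡ 122 — none is 1, so 3 is a primitive root.
The smallest primitive root modulo 137 is 3.

3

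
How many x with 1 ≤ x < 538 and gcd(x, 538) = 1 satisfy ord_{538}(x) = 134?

φ(538) = φ(2)·φ(269) = 1·268 = 268 = 2^2 · 67.
Since (Z/538Z)^× is cyclic of order 268, the number of elements of order d is φ(d) when d | 268 and 0 otherwise.
134 = 2 · 67 divides 268, and φ(134) = 66.

66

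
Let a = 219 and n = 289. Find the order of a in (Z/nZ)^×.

ord(219) | φ(289) = φ(17^2) = 17·(17−1) = 272 = 2^4 · 17.
Divisors of 272: 1, 2, 4, 8, 16, 17, 34, 68, 136, 272.
Check 219^d mod 289 for each divisor in increasing order:
219^1 ≡ 219 (mod 289)
219^2 ≡ 276 (mod 289)
219^4 ≡ 169 (mod 289)
219^8 ≡ 239 (mod 289)
219^16 ≡ 188 (mod 289)
219^17 ≡ 134 (mod 289)
219^34 ≡ 38 (mod 289)
219^68 ≡ 288 (mod 289)
219^136 ≡ 1 (mod 289) ✓
The smallest such exponent is 136, so the order of 219 is 136.

136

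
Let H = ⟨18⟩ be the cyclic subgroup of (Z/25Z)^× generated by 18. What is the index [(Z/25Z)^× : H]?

5

The order of 18 must divide φ(25) = φ(5^2) = 5·(5−1) = 20 = 2^2 · 5.
Divisors of 20: 1, 2, 4, 5, 10, 20.
Check 18^d mod 25 for each divisor in increasing order:
18^1 ≡ 18 (mod 25)
18^2 ≡ 24 (mod 25)
18^4 ≡ 1 (mod 25) ✓
So ord_25(18) = 4, hence |⟨18⟩| = 4.
Index = |(Z/25Z)^×| / |⟨18⟩| = 20 / 4 = 5.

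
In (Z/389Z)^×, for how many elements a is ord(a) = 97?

φ(389) = 389 − 1 = 388 = 2^2 · 97.
Since (Z/389Z)^× is cyclic of order 388, the number of elements of order d is φ(d) when d | 388 and 0 otherwise.
97 | 388, and φ(97) = 97 − 1 = 96.

96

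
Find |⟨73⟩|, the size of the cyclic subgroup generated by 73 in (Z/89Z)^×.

22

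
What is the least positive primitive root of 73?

φ(73) = 73 − 1 = 72 = 2^3 · 3^2.
Test candidates g = 2, 3, … against the prime factors q ∈ {2, 3} of φ(73): g is a generator iff g^(72/q) ≢ 1 for every such q.
g = 2: 2^36 ≡ 1 — hits 1, so not a primitive root.
g = 3: 3^36 ≡ 1 — hits 1, so not a primitive root.
g = 4: 4^36 ≡ 1 — hits 1, so not a primitive root.
g = 5: 5^36 ≡ 72; 5^24 ≡ 8 — none is 1, so 5 is a primitive root.
Hence the least primitive root of 73 is 5.

5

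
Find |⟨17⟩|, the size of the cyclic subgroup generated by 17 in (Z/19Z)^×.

The order of 17 must divide φ(19) = 19 − 1 = 18 = 2 · 3^2.
Divisors of 18: 1, 2, 3, 6, 9, 18.
Evaluate successive powers at the divisors of 18:
17^1 ≡ 17 (mod 19)
17^2 ≡ 4 (mod 19)
17^3 ≡ 11 (mod 19)
17^6 ≡ 7 (mod 19)
17^9 ≡ 1 (mod 19) ✓
So ord_19(17) = 9.

9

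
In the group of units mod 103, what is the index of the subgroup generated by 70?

1

By Lagrange's theorem, ord_103(70) divides φ(103) = 103 − 1 = 102 = 2 · 3 · 17.
Divisors of 102: 1, 2, 3, 6, 17, 34, 51, 102.
Evaluate successive powers at the divisors of 102:
70^1 ≡ 70
70^2 ≡ 59
70^3 ≡ 10
70^6 ≡ 100
70^17 ≡ 57
70^34 ≡ 56
70^51 ≡ 102
70^102 ≡ 1
The order of 70 is 102, so the subgroup it generates has 102 elements.
[(Z/103Z)^× : ⟨70⟩] = 102/102 = 1.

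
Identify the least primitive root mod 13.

2

φ(13) = 13 − 1 = 12 = 2^2 · 3.
g is a primitive root iff g^(12/q) ≢ 1 (mod 13) for each prime q ∈ {2, 3}.
g = 2: 2^6 ≡ 12; 2^4 ≡ 3 — none is 1, so 2 is a primitive root.
Hence the least primitive root of 13 is 2.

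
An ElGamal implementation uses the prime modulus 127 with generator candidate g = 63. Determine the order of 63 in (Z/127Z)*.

By Lagrange's theorem, ord_127(63) divides φ(127) = 127 − 1 = 126 = 2 · 3^2 · 7.
Divisors of 126: 1, 2, 3, 6, 7, 9, 14, 18, 21, 42, 63, 126.
Test each divisor d:
63^1 ≡ 63 (mod 127)
63^2 ≡ 32 (mod 127)
63^3 ≡ 111 (mod 127)
63^6 ≡ 2 (mod 127)
63^7 ≡ 126 (mod 127)
63^9 ≡ 95 (mod 127)
63^14 ≡ 1 (mod 127) ✓
Therefore the multiplicative order of 63 modulo 127 is 14.

14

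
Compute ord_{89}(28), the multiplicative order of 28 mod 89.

By Lagrange's theorem, ord_89(28) divides φ(89) = 89 − 1 = 88 = 2^3 · 11.
Divisors of 88: 1, 2, 4, 8, 11, 22, 44, 88.
Evaluate successive powers at the divisors of 88:
28^1 ≡ 28 (mod 89)
28^2 ≡ 72 (mod 89)
28^4 ≡ 22 (mod 89)
28^8 ≡ 39 (mod 89)
28^11 ≡ 37 (mod 89)
28^22 ≡ 34 (mod 89)
28^44 ≡ 88 (mod 89)
28^88 ≡ 1 (mod 89) ✓
Hence ord(28) = 88.

88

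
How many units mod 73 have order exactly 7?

0

φ(73) = 73 − 1 = 72 = 2^3 · 3^2.
In a cyclic group of order 72, there are φ(d) elements of order d for each divisor d of 72, and zero for non-divisors.
Here 72 is not a multiple of 7, so there are no elements of order 7.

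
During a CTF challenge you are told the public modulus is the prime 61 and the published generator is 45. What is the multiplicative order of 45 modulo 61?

30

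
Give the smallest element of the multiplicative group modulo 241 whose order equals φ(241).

7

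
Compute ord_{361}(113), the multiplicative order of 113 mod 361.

38

The order of 113 must divide φ(361) = φ(19^2) = 19·(19−1) = 342 = 2 · 3^2 · 19.
Divisors of 342: 1, 2, 3, 6, 9, 18, 19, 38, 57, 114, 171, 342.
Test each divisor d:
113^1 ≡ 113
113^2 ≡ 134
113^3 ≡ 341
113^6 ≡ 39
113^9 ≡ 303
113^18 ≡ 115
113^19 ≡ 360
113^38 ≡ 1
Therefore the multiplicative order of 113 modulo 361 is 38.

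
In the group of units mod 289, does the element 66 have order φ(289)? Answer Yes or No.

No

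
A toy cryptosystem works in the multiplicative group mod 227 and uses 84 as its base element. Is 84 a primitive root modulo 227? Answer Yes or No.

No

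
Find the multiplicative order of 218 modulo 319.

140

By Lagrange's theorem, ord_319(218) divides φ(319) = φ(11·29) = (11−1)·(29−1) = 10·28 = 280 = 2^3 · 5 · 7.
Divisors of 280: 1, 2, 4, 5, 7, 8, 10, 14, 20, 28, 35, 40, 56, 70, 140, 280.
Check 218^d mod 319 for each divisor in increasing order:
218^1 ≡ 218 (mod 319)
218^2 ≡ 312 (mod 319)
218^4 ≡ 49 (mod 319)
218^5 ≡ 155 (mod 319)
218^7 ≡ 191 (mod 319)
218^8 ≡ 168 (mod 319)
218^10 ≡ 100 (mod 319)
218^14 ≡ 115 (mod 319)
218^20 ≡ 111 (mod 319)
218^28 ≡ 146 (mod 319)
218^35 ≡ 133 (mod 319)
218^40 ≡ 199 (mod 319)
218^56 ≡ 262 (mod 319)
218^70 ≡ 144 (mod 319)
218^140 ≡ 1 (mod 319) ✓
Hence ord(218) = 140.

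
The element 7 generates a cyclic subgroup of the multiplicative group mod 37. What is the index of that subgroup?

4

Since 7 ∈ (Z/37Z)^×, its order divides φ(37) = 37 − 1 = 36 = 2^2 · 3^2.
Divisors of 36: 1, 2, 3, 4, 6, 9, 12, 18, 36.
Test each divisor d:
7^1 ≡ 7
7^2 ≡ 12
7^3 ≡ 10
7^4 ≡ 33
7^6 ≡ 26
7^9 ≡ 1
Thus |⟨7⟩| = ord(7) = 9.
Index = |(Z/37Z)^×| / |⟨7⟩| = 36 / 9 = 4.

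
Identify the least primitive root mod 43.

3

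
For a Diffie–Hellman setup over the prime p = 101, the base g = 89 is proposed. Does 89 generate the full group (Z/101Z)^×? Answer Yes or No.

Yes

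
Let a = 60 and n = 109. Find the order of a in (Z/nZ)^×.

54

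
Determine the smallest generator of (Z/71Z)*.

7

φ(71) = 71 − 1 = 70 = 2 · 5 · 7.
g is a primitive root iff g^(70/q) ≢ 1 (mod 71) for each prime q ∈ {2, 5, 7}.
g = 2: 2^35 ≡ 1 — hits 1, so not a primitive root.
g = 3: 3^35 ≡ 1 — hits 1, so not a primitive root.
g = 4: 4^35 ≡ 1 — hits 1, so not a primitive root.
g = 5: 5^35 ≡ 1 — hits 1, so not a primitive root.
g = 6: 6^35 ≡ 1 — hits 1, so not a primitive root.
g = 7: 7^35 ≡ 70; 7^14 ≡ 54; 7^10 ≡ 45 — none is 1, so 7 is a primitive root.
Hence the least primitive root of 71 is 7.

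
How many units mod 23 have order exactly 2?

φ(23) = 23 − 1 = 22 = 2 · 11.
Since (Z/23Z)^× is cyclic of order 22, the number of elements of order d is φ(d) when d | 22 and 0 otherwise.
2 | 22, and φ(2) = 2 − 1 = 1.

1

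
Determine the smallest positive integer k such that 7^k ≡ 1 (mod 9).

3

The order of 7 must divide φ(9) = φ(3^2) = 3·(3−1) = 6 = 2 · 3.
Divisors of 6: 1, 2, 3, 6.
Check 7^d mod 9 for each divisor in increasing order:
7^1 ≡ 7 (mod 9)
7^2 ≡ 4 (mod 9)
7^3 ≡ 1 (mod 9) ✓
Hence ord(7) = 3.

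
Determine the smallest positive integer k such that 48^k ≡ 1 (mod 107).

The order of 48 must divide φ(107) = 107 − 1 = 106 = 2 · 53.
Divisors of 106: 1, 2, 53, 106.
Evaluate successive powers at the divisors of 106:
48^1 ≡ 48 (mod 107)
48^2 ≡ 57 (mod 107)
48^53 ≡ 1 (mod 107) ✓
So ord_107(48) = 53.

53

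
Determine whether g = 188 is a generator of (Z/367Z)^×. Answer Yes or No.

φ(367) = 367 − 1 = 366 = 2 · 3 · 61.
It suffices to check that the order of 188 is not a proper divisor of 366: compute 188^(366/q) for q ∈ {2, 3, 61}.
188^183 ≡ 1 (mod 367)  [q = 2: ≡ 1 ✗]
188^122 ≡ 83 (mod 367)  [q = 3: ≢ 1 ✓]
188^6 ≡ 52 (mod 367)  [q = 61: ≢ 1 ✓]
188^183 ≡ 1 shows ord(188) | 183, strictly less than φ(367); not a primitive root.

No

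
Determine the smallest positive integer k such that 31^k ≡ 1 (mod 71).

By Lagrange's theorem, ord_71(31) divides φ(71) = 71 − 1 = 70 = 2 · 5 · 7.
Divisors of 70: 1, 2, 5, 7, 10, 14, 35, 70.
Compute 31^d (mod 71) for the divisors d until we hit 1:
31^1 ≡ 31 (mod 71)
31^2 ≡ 38 (mod 71)
31^5 ≡ 34 (mod 71)
31^7 ≡ 14 (mod 71)
31^10 ≡ 20 (mod 71)
31^14 ≡ 54 (mod 71)
31^35 ≡ 70 (mod 71)
31^70 ≡ 1 (mod 71) ✓
Hence ord(31) = 70.

70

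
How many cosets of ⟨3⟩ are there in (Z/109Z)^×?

ord(3) | φ(109) = 109 − 1 = 108 = 2^2 · 3^3.
Divisors of 108: 1, 2, 3, 4, 6, 9, 12, 18, 27, 36, 54, 108.
Evaluate successive powers at the divisors of 108:
3^1 ≡ 3 (mod 109)
3^2 ≡ 9 (mod 109)
3^3 ≡ 27 (mod 109)
3^4 ≡ 81 (mod 109)
3^6 ≡ 75 (mod 109)
3^9 ≡ 63 (mod 109)
3^12 ≡ 66 (mod 109)
3^18 ≡ 45 (mod 109)
3^27 ≡ 1 (mod 109) ✓
Thus |⟨3⟩| = ord(3) = 27.
Index = |(Z/109Z)^×| / |⟨3⟩| = 108 / 27 = 4.

4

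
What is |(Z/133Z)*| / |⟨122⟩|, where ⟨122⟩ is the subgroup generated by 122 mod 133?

By Lagrange's theorem, ord_133(122) divides φ(133) = φ(7·19) = (7−1)·(19−1) = 6·18 = 108 = 2^2 · 3^3.
Divisors of 108: 1, 2, 3, 4, 6, 9, 12, 18, 27, 36, 54, 108.
Check 122^d mod 133 for each divisor in increasing order:
122^1 ≡ 122 (mod 133)
122^2 ≡ 121 (mod 133)
122^3 ≡ 132 (mod 133)
122^4 ≡ 11 (mod 133)
122^6 ≡ 1 (mod 133) ✓
The order of 122 is 6, so the subgroup it generates has 6 elements.
Index = |(Z/133Z)^×| / |⟨122⟩| = 108 / 6 = 18.

18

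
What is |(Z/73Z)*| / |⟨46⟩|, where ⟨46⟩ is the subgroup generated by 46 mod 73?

18

ord(46) | φ(73) = 73 − 1 = 72 = 2^3 · 3^2.
Divisors of 72: 1, 2, 3, 4, 6, 8, 9, 12, 18, 24, 36, 72.
Test each divisor d:
46^1 ≡ 46 (mod 73)
46^2 ≡ 72 (mod 73)
46^3 ≡ 27 (mod 73)
46^4 ≡ 1 (mod 73) ✓
Thus |⟨46⟩| = ord(46) = 4.
[(Z/73Z)^× : ⟨46⟩] = 72/4 = 18.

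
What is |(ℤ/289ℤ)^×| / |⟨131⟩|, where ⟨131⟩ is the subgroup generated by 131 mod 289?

The order of 131 must divide φ(289) = φ(17^2) = 17·(17−1) = 272 = 2^4 · 17.
Divisors of 272: 1, 2, 4, 8, 16, 17, 34, 68, 136, 272.
Test each divisor d:
131^1 ≡ 131 (mod 289)
131^2 ≡ 110 (mod 289)
131^4 ≡ 251 (mod 289)
131^8 ≡ 288 (mod 289)
131^16 ≡ 1 (mod 289) ✓
Thus |⟨131⟩| = ord(131) = 16.
The index is φ(289) / ord(131) = 272 / 16 = 17.

17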